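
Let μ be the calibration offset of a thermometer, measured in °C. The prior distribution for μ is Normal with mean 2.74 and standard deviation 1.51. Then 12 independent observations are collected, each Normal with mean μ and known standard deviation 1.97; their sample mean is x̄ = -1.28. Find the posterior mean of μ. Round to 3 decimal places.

Posterior mean ≈ -0.781

Prior precision 1/τ₀² = 1/1.51² = 0.438577; data precision n/σ² = 12/1.97² = 3.09207.
Posterior precision = 0.438577 + 3.09207 = 3.53064.
Posterior mean = (0.438577·2.74 + 3.09207·-1.28) / 3.53064 = -0.781.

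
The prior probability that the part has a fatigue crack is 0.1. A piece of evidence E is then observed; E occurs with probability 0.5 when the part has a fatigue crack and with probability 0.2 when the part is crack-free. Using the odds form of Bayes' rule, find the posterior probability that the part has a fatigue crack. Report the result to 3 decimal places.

Prior odds = 0.1/(1−0.1) = 0.11111.
Likelihood ratio for E = 0.5/0.2 = 2.5000.
Posterior odds = prior odds × LR = 0.27778.
Posterior probability = odds/(1+odds) = 0.27778/1.2778 = 0.217.

Posterior probability ≈ 0.217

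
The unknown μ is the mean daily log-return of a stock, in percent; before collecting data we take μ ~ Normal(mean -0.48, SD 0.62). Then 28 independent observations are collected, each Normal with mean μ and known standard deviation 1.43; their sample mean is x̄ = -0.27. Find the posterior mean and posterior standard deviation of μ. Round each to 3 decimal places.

Prior precision 1/τ₀² = 1/0.62² = 2.60146; data precision n/σ² = 28/1.43² = 13.6926.
Posterior precision = 2.60146 + 13.6926 = 16.2941, giving posterior SD = 1/√16.2941 = 0.248.
Posterior mean = (2.60146·-0.48 + 13.6926·-0.27) / 16.2941 = -0.304.

Posterior mean ≈ -0.304; posterior SD ≈ 0.248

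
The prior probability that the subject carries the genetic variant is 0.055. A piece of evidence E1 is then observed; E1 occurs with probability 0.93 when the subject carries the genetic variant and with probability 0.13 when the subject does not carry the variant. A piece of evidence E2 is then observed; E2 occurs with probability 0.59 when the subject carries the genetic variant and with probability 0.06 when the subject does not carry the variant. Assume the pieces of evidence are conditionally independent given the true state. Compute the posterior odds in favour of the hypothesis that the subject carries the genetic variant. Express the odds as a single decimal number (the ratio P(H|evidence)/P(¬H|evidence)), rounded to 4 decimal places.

Posterior odds ≈ 4.0942

Prior odds = 0.055/(1−0.055) = 0.058201. In log-odds, ln(0.058201) = -2.8439.
Add log likelihood ratios: ln(7.1538) + ln(9.8333) = 4.2534.
Posterior log-odds = 1.4096, so posterior odds = exp(1.4096) = 4.0942.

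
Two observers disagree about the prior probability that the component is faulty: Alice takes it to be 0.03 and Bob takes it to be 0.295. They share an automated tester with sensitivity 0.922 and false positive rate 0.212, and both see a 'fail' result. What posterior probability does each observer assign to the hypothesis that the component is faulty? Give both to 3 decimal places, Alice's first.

The likelihood ratio for a 'fail' result is 0.922/0.212 = 4.3491.
Alice: prior odds 0.03/0.97 = 0.030928; posterior odds 0.13451; posterior probability 0.119.
Bob: prior odds 0.295/0.705 = 0.41844; posterior odds 1.8198; posterior probability 0.645.

Alice: 0.119; Bob: 0.645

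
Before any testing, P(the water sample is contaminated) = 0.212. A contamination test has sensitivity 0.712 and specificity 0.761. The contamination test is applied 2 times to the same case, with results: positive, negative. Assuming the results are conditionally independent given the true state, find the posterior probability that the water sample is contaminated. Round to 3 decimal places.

Let H be the event that the water sample is contaminated; start with P(H) = 0.212. P('positive'|H) = 0.712, P('positive'|¬H) = 0.239.
Update on result 1 ('positive'): P(H) ← 0.712·0.2120 / (0.712·0.2120 + 0.239·0.7880) = 0.15094/0.33928 = 0.4449.
Update on result 2 ('negative'): P(H) ← 0.288·0.4449 / (0.288·0.4449 + 0.761·0.5551) = 0.12813/0.55056 = 0.2327.

Posterior P(H) ≈ 0.233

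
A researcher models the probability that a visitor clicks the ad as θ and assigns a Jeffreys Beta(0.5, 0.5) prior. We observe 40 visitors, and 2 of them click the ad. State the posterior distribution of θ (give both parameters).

Posterior: Beta(2.5, 38.5)

Observing 2 successes and 38 failures updates Beta(0.5, 0.5) by adding the success and failure counts to the two shape parameters: α = 0.5+2 = 2.5, β = 0.5+38 = 38.5.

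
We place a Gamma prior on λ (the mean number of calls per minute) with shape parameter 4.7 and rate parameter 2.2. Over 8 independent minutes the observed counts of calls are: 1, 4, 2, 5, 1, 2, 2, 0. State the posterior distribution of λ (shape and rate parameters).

Total count ∑xᵢ = 17 over n = 8 minutes.
Gamma is conjugate to the Poisson likelihood: posterior is Gamma(shape = 4.7+17 = 21.7, rate = 2.2+8 = 10.2).

Posterior: Gamma(shape=21.7, rate=10.2)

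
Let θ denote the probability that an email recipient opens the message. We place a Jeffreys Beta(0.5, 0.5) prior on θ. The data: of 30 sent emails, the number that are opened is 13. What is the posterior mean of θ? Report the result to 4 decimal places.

Posterior mean ≈ 0.4355

The binomial likelihood is conjugate to the Beta prior: with 13 successes and 17 failures, the posterior is Beta(0.5+13, 0.5+17) = Beta(13.5, 17.5).
Posterior mean = α/(α+β) = 13.5/31 = 0.4355.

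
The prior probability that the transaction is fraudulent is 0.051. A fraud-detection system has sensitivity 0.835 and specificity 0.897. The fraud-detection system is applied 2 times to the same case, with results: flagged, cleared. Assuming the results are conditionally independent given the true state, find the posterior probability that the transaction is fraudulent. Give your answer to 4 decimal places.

With H the event that the transaction is fraudulent, the joint likelihood of the observed sequence is P(data|H) = 0.835·0.165 = 0.13778 and P(data|¬H) = 0.103·0.897 = 0.092391.
Bayes: P(H|data) = 0.051·0.13778 / (0.051·0.13778 + 0.949·0.092391) = 0.0070265/0.094706 = 0.0742.

Posterior P(H) ≈ 0.0742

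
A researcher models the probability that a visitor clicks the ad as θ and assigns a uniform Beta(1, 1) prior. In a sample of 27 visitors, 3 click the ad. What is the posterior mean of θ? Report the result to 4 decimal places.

Posterior mean ≈ 0.1379

Observing 3 successes and 24 failures updates Beta(1, 1) by adding the success and failure counts to the two shape parameters: α = 1+3 = 4, β = 1+24 = 25.
E[θ | data] = 4/(4+25) = 0.1379.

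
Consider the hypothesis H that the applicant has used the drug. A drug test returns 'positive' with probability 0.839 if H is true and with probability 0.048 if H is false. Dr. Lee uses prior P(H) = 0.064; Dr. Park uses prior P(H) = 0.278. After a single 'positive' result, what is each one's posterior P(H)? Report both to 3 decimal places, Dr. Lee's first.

P('+'|H) = 0.839, P('+'|¬H) = 0.048.
Dr. Lee: numerator 0.839·0.064 = 0.053696; evidence = 0.053696+0.048·0.936 = 0.098624; posterior = 0.544.
Dr. Park: numerator 0.839·0.278 = 0.23324; evidence = 0.23324+0.048·0.722 = 0.26790; posterior = 0.871.

Dr. Lee: 0.544; Dr. Park: 0.871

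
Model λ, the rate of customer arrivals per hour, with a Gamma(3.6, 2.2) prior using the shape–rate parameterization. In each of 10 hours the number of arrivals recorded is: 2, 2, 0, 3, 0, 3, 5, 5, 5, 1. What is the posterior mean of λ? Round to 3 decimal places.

The Poisson likelihood adds the total count to the shape and the number of exposure periods to the rate. Here ∑xᵢ = 26 and n = 10, so shape 3.6→29.6 and rate 2.2→12.2.
Posterior mean = shape/rate = 29.6/12.2 = 2.426.

Posterior mean ≈ 2.426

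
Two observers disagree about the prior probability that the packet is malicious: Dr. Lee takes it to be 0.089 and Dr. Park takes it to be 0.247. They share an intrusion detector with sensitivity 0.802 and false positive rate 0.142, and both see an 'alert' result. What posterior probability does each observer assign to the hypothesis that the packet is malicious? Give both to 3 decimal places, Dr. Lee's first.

P('+'|H) = 0.802, P('+'|¬H) = 0.142.
Dr. Lee: numerator 0.802·0.089 = 0.071378; evidence = 0.071378+0.142·0.911 = 0.20074; posterior = 0.356.
Dr. Park: numerator 0.802·0.247 = 0.19809; evidence = 0.19809+0.142·0.753 = 0.30502; posterior = 0.649.

Dr. Lee: 0.356; Dr. Park: 0.649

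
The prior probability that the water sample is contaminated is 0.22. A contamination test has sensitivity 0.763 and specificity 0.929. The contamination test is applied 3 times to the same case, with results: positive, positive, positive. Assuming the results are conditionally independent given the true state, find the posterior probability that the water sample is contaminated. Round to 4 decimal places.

Posterior P(H) ≈ 0.9972

Let H be the event that the water sample is contaminated; start with P(H) = 0.22. P('positive'|H) = 0.763, P('positive'|¬H) = 0.071.
Update on result 1 ('positive'): P(H) ← 0.763·0.2200 / (0.763·0.2200 + 0.071·0.7800) = 0.16786/0.22324 = 0.7519.
Update on result 2 ('positive'): P(H) ← 0.763·0.7519 / (0.763·0.7519 + 0.071·0.2481) = 0.57372/0.59133 = 0.9702.
Update on result 3 ('positive'): P(H) ← 0.763·0.9702 / (0.763·0.9702 + 0.071·0.0298) = 0.74027/0.74239 = 0.9972.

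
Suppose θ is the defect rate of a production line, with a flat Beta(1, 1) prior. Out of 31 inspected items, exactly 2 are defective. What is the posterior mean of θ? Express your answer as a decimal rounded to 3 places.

Posterior mean ≈ 0.091

Observing 2 successes and 29 failures updates Beta(1, 1) by adding the success and failure counts to the two shape parameters: α = 1+2 = 3, β = 1+29 = 30.
E[θ | data] = 3/(3+30) = 0.091.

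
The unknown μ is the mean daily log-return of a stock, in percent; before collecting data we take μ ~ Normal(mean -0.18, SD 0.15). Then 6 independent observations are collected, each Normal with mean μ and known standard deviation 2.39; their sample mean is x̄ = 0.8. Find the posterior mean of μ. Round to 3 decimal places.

Prior precision 1/τ₀² = 1/0.15² = 44.4444; data precision n/σ² = 6/2.39² = 1.05040.
Posterior precision = 44.4444 + 1.05040 = 45.4948.
Posterior mean = (44.4444·-0.18 + 1.05040·0.8) / 45.4948 = -0.157.

Posterior mean ≈ -0.157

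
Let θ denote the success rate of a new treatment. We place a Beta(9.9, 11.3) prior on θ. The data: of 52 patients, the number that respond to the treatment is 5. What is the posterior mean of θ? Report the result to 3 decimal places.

Posterior mean ≈ 0.204

The binomial likelihood is conjugate to the Beta prior: with 5 successes and 47 failures, the posterior is Beta(9.9+5, 11.3+47) = Beta(14.9, 58.3).
Posterior mean = α/(α+β) = 14.9/73.2 = 0.204.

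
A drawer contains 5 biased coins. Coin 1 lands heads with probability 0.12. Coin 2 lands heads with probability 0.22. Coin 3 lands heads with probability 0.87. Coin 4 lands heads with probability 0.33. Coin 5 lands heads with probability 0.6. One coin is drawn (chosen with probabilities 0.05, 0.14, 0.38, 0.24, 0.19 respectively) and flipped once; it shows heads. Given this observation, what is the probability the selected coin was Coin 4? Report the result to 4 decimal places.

P(heads|C1) = 0.12; P(heads|C2) = 0.22; P(heads|C3) = 0.87; P(heads|C4) = 0.33; P(heads|C5) = 0.6.
Prior × likelihood for each source: 0.05·0.12=0.006000, 0.14·0.22=0.03080, 0.38·0.87=0.3306, 0.24·0.33=0.07920, 0.19·0.6=0.1140. Summing gives P(heads) = 0.56060.
P(Coin 4 | heads) = 0.07920 / 0.56060 = 0.1413.

Posterior probability ≈ 0.1413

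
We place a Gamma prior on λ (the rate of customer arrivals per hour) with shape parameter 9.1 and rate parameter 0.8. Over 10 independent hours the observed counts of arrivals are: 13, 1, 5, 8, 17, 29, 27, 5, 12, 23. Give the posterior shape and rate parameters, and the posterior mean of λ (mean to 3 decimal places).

Total count ∑xᵢ = 140 over n = 10 hours.
Gamma is conjugate to the Poisson likelihood: posterior is Gamma(shape = 9.1+140 = 149.1, rate = 0.8+10 = 10.8).
E[λ | data] = 149.1/10.8 = 13.806.

Posterior: Gamma(shape=149.1, rate=10.8); mean ≈ 13.806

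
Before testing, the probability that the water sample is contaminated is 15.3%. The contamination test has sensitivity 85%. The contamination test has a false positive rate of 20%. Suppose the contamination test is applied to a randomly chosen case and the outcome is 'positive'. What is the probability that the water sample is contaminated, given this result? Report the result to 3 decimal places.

P(H | E) ≈ 0.434

Write H for 'the water sample is contaminated'. Prior odds H:¬H = 0.153/0.847 = 0.18064. For the 'positive' outcome, the likelihood ratio is 0.85/0.2 = 4.2500.
Posterior odds = 0.18064 × 4.2500 = 0.76771, so P(H|E) = 0.76771/(1+0.76771) = 0.434.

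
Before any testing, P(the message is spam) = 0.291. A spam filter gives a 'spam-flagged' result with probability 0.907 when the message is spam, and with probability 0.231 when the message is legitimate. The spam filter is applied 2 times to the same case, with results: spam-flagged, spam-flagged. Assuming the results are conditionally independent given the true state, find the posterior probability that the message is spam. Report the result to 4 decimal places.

Posterior P(H) ≈ 0.8635

With H the event that the message is spam, the joint likelihood of the observed sequence is P(data|H) = 0.907·0.907 = 0.82265 and P(data|¬H) = 0.231·0.231 = 0.053361.
Bayes: P(H|data) = 0.291·0.82265 / (0.291·0.82265 + 0.709·0.053361) = 0.23939/0.27722 = 0.8635.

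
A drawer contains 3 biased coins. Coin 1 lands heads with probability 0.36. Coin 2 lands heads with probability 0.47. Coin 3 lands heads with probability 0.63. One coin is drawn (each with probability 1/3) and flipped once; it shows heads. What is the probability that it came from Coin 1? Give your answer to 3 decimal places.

P(heads|C1) = 0.36; P(heads|C2) = 0.47; P(heads|C3) = 0.63.
Prior × likelihood for each source: 0.333333·0.36=0.1200, 0.333333·0.47=0.1567, 0.333333·0.63=0.2100. Summing gives P(heads) = 0.48667.
P(Coin 1 | heads) = 0.1200 / 0.48667 = 0.247.

Posterior probability ≈ 0.247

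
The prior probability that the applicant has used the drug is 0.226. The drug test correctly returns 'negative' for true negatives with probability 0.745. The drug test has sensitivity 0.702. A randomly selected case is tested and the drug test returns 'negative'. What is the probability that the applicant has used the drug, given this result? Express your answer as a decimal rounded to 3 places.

P(H | E) ≈ 0.105

Let H be the event that the applicant has used the drug. P(H) = 0.226, so P(¬H) = 0.774. With E the 'negative' result, P(E|H) = 0.298 and P(E|¬H) = 0.745.
P(E) = 0.298·0.226 + 0.745·0.774 = 0.067348 + 0.57663 = 0.64398.
By Bayes' theorem, P(H|E) = 0.067348 / 0.64398 = 0.105.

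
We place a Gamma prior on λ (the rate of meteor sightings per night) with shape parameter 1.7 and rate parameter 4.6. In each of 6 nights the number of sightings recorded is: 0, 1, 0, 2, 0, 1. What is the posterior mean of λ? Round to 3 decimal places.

Total count ∑xᵢ = 4 over n = 6 nights.
Gamma is conjugate to the Poisson likelihood: posterior is Gamma(shape = 1.7+4 = 5.7, rate = 4.6+6 = 10.6).
Posterior mean = shape/rate = 5.7/10.6 = 0.538.

Posterior mean ≈ 0.538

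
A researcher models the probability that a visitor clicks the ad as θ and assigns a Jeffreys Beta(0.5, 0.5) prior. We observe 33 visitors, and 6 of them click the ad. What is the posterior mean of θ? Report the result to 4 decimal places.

Posterior mean ≈ 0.1912

Observing 6 successes and 27 failures updates Beta(0.5, 0.5) by adding the success and failure counts to the two shape parameters: α = 0.5+6 = 6.5, β = 0.5+27 = 27.5.
Posterior mean = α/(α+β) = 6.5/34 = 0.1912.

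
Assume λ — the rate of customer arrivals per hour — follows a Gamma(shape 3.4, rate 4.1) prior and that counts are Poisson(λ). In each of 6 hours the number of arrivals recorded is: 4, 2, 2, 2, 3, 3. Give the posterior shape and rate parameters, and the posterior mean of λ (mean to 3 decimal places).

Posterior: Gamma(shape=19.4, rate=10.1); mean ≈ 1.921

Total count ∑xᵢ = 16 over n = 6 hours.
Gamma is conjugate to the Poisson likelihood: posterior is Gamma(shape = 3.4+16 = 19.4, rate = 4.1+6 = 10.1).
E[λ | data] = 19.4/10.1 = 1.921.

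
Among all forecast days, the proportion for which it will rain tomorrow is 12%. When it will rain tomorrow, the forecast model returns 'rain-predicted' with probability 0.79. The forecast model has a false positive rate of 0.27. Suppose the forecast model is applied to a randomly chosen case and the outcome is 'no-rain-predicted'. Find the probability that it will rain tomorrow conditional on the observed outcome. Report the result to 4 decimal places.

Write H for 'it will rain tomorrow'. Prior odds H:¬H = 0.12/0.88 = 0.13636. For the 'no-rain-predicted' outcome, the likelihood ratio is 0.21/0.73 = 0.28767.
Posterior odds = 0.13636 × 0.28767 = 0.039228, so P(H|E) = 0.039228/(1+0.039228) = 0.0377.

P(H | E) ≈ 0.0377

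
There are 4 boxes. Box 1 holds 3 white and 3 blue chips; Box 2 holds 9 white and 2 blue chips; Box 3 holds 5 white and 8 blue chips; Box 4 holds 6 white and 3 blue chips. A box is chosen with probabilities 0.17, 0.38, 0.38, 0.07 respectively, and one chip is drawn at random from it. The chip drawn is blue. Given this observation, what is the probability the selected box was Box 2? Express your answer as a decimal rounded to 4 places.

Posterior probability ≈ 0.1680

P(blue|Box 1) = 0.5; P(blue|Box 2) = 0.1818; P(blue|Box 3) = 0.6154; P(blue|Box 4) = 0.3333.
Prior × likelihood for each source: 0.17·0.5=0.08500, 0.38·0.1818=0.06909, 0.38·0.6154=0.2338, 0.07·0.3333=0.02333. Summing gives P(blue) = 0.41127.
P(Box 2 | blue) = 0.06909 / 0.41127 = 0.1680.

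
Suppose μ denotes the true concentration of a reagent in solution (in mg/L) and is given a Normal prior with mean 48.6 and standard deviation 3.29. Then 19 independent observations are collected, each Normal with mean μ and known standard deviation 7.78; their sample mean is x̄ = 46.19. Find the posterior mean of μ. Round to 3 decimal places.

Posterior mean ≈ 46.738

With known σ, the Normal prior is conjugate. Weight on the data is w = (n/σ²)/(n/σ² + 1/τ₀²) = 0.313902/(0.313902+0.0923864) = 0.77261.
Posterior mean = w·x̄ + (1−w)·μ₀ = 0.77261·46.19 + 0.22739·48.6 = 46.738.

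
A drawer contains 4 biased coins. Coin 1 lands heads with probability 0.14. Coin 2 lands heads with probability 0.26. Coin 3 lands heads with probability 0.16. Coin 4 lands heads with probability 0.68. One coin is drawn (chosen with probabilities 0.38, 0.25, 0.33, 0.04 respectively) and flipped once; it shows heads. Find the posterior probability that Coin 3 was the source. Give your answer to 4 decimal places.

Posterior probability ≈ 0.2664

P(heads|C1) = 0.14; P(heads|C2) = 0.26; P(heads|C3) = 0.16; P(heads|C4) = 0.68.
Prior × likelihood for each source: 0.38·0.14=0.05320, 0.25·0.26=0.06500, 0.33·0.16=0.05280, 0.04·0.68=0.02720. Summing gives P(heads) = 0.19820.
P(Coin 3 | heads) = 0.05280 / 0.19820 = 0.2664.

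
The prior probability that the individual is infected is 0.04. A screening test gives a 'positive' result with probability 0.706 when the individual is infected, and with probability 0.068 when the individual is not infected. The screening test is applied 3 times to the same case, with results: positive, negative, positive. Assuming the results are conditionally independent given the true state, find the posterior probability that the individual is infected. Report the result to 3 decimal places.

Posterior P(H) ≈ 0.586

Let H be the event that the individual is infected; start with P(H) = 0.04. P('positive'|H) = 0.706, P('positive'|¬H) = 0.068.
Update on result 1 ('positive'): P(H) ← 0.706·0.0400 / (0.706·0.0400 + 0.068·0.9600) = 0.028240/0.093520 = 0.3020.
Update on result 2 ('negative'): P(H) ← 0.294·0.3020 / (0.294·0.3020 + 0.932·0.6980) = 0.088778/0.73934 = 0.1201.
Update on result 3 ('positive'): P(H) ← 0.706·0.1201 / (0.706·0.1201 + 0.068·0.8799) = 0.084775/0.14461 = 0.5862.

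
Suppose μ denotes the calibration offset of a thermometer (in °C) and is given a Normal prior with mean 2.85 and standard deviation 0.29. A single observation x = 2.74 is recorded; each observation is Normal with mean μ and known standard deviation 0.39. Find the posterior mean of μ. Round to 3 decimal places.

With known σ, the Normal prior is conjugate. Weight on the data is w = (n/σ²)/(n/σ² + 1/τ₀²) = 6.57462/(6.57462+11.8906) = 0.35605.
Posterior mean = w·x̄ + (1−w)·μ₀ = 0.35605·2.74 + 0.64395·2.85 = 2.811.

Posterior mean ≈ 2.811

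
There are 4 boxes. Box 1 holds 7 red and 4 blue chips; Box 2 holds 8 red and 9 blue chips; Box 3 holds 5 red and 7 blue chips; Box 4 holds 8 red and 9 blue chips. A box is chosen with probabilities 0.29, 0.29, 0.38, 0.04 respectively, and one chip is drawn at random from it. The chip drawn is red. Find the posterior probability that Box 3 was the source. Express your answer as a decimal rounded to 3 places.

P(red|Box 1) = 0.6364; P(red|Box 2) = 0.4706; P(red|Box 3) = 0.4167; P(red|Box 4) = 0.4706.
Prior × likelihood for each source: 0.29·0.6364=0.1845, 0.29·0.4706=0.1365, 0.38·0.4167=0.1583, 0.04·0.4706=0.01882. Summing gives P(red) = 0.49817.
P(Box 3 | red) = 0.1583 / 0.49817 = 0.318.

Posterior probability ≈ 0.318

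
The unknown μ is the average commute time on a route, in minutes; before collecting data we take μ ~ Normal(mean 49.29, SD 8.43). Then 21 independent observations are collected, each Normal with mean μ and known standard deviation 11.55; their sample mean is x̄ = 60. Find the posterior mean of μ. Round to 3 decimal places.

Prior precision 1/τ₀² = 1/8.43² = 0.0140716; data precision n/σ² = 21/11.55² = 0.157418.
Posterior precision = 0.0140716 + 0.157418 = 0.171490.
Posterior mean = (0.0140716·49.29 + 0.157418·60) / 0.171490 = 59.121.

Posterior mean ≈ 59.121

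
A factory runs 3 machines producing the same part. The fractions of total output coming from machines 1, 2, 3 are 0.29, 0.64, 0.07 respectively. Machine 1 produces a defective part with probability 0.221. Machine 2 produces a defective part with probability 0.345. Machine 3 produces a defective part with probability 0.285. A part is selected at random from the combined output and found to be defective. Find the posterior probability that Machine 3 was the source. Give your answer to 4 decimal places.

Posterior probability ≈ 0.0654

P(defective|M1) = 0.221; P(defective|M2) = 0.345; P(defective|M3) = 0.285.
Prior × likelihood for each source: 0.29·0.221=0.06409, 0.64·0.345=0.2208, 0.07·0.285=0.01995. Summing gives P(defective) = 0.30484.
P(Machine 3 | defective) = 0.01995 / 0.30484 = 0.0654.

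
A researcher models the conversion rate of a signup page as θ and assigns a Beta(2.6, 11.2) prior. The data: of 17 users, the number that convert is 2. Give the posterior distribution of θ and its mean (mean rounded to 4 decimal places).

Posterior: Beta(4.6, 26.2); mean ≈ 0.1494

Observing 2 successes and 15 failures updates Beta(2.6, 11.2) by adding the success and failure counts to the two shape parameters: α = 2.6+2 = 4.6, β = 11.2+15 = 26.2.
E[θ | data] = 4.6/(4.6+26.2) = 0.1494.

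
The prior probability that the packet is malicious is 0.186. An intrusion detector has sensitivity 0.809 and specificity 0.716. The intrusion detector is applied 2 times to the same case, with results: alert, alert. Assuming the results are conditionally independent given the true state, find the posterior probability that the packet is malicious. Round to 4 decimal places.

Posterior P(H) ≈ 0.6496

Let H be the event that the packet is malicious; start with P(H) = 0.186. P('alert'|H) = 0.809, P('alert'|¬H) = 0.284.
Update on result 1 ('alert'): P(H) ← 0.809·0.1860 / (0.809·0.1860 + 0.284·0.8140) = 0.15047/0.38165 = 0.3943.
Update on result 2 ('alert'): P(H) ← 0.809·0.3943 / (0.809·0.3943 + 0.284·0.6057) = 0.31897/0.49099 = 0.6496.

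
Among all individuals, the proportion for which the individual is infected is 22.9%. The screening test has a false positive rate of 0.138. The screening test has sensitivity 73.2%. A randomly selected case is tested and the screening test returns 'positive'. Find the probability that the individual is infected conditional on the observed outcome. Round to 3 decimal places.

Let H be the event that the individual is infected. P(H) = 0.229, so P(¬H) = 0.771. With E the 'positive' result, P(E|H) = 0.732 and P(E|¬H) = 0.138.
P(E) = 0.732·0.229 + 0.138·0.771 = 0.16763 + 0.10640 = 0.27403.
By Bayes' theorem, P(H|E) = 0.16763 / 0.27403 = 0.612.

P(H | E) ≈ 0.612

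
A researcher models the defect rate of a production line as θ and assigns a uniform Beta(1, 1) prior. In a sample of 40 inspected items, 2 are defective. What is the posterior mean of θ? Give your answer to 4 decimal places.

Observing 2 successes and 38 failures updates Beta(1, 1) by adding the success and failure counts to the two shape parameters: α = 1+2 = 3, β = 1+38 = 39.
E[θ | data] = 3/(3+39) = 0.0714.

Posterior mean ≈ 0.0714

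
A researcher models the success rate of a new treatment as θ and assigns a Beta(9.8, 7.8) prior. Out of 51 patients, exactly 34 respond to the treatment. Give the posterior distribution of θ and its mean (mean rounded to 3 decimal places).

The binomial likelihood is conjugate to the Beta prior: with 34 successes and 17 failures, the posterior is Beta(9.8+34, 7.8+17) = Beta(43.8, 24.8).
E[θ | data] = 43.8/(43.8+24.8) = 0.638.

Posterior: Beta(43.8, 24.8); mean ≈ 0.638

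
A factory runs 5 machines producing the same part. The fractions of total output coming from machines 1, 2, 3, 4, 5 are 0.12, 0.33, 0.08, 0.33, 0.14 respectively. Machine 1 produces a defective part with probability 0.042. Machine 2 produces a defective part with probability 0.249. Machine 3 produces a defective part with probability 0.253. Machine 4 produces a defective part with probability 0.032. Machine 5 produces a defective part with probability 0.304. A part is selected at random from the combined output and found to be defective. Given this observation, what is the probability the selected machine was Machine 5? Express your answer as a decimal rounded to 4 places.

P(defective|M1) = 0.042; P(defective|M2) = 0.249; P(defective|M3) = 0.253; P(defective|M4) = 0.032; P(defective|M5) = 0.304.
Prior × likelihood for each source: 0.12·0.042=0.005040, 0.33·0.249=0.08217, 0.08·0.253=0.02024, 0.33·0.032=0.01056, 0.14·0.304=0.04256. Summing gives P(defective) = 0.16057.
P(Machine 5 | defective) = 0.04256 / 0.16057 = 0.2651.

Posterior probability ≈ 0.2651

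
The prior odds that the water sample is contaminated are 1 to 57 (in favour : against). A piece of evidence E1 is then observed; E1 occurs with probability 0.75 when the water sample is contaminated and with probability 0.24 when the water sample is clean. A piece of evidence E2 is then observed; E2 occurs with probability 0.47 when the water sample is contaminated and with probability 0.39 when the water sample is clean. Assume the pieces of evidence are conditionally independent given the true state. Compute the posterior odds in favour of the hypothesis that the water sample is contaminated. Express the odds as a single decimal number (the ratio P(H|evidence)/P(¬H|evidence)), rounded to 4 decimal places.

Prior odds = 1/57 = 0.017544.
Likelihood ratio for E1 = 0.75/0.24 = 3.1250.
Likelihood ratio for E2 = 0.47/0.39 = 1.2051.
Posterior odds = prior odds × LR₁ × LR₂ = 0.066071.

Posterior odds ≈ 0.0661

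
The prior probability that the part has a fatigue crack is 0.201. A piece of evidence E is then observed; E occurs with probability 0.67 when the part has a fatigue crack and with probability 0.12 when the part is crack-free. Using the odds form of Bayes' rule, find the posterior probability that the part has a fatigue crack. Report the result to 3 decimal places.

Posterior probability ≈ 0.584

Prior odds = 0.201/(1−0.201) = 0.25156. In log-odds, ln(0.25156) = -1.3801.
Add log likelihood ratio: ln(5.5833) = 1.7198.
Posterior log-odds = 0.33973, so posterior odds = exp(0.33973) = 1.4046. Converting, P(H|E) = 1.4046/2.4046 = 0.584.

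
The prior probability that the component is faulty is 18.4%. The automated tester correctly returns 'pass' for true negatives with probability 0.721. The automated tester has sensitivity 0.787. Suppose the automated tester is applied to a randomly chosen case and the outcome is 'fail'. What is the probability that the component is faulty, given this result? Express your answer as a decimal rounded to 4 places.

P(H | E) ≈ 0.3888

Write H for 'the component is faulty'. Prior odds H:¬H = 0.184/0.816 = 0.22549. For the 'fail' outcome, the likelihood ratio is 0.787/0.279 = 2.8208.
Posterior odds = 0.22549 × 2.8208 = 0.63606, so P(H|E) = 0.63606/(1+0.63606) = 0.3888.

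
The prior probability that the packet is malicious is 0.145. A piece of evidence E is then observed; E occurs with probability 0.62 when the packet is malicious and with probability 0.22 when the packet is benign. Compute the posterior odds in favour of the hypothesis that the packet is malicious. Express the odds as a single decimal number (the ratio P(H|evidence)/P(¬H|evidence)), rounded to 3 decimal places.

Posterior odds ≈ 0.478

Prior odds = 0.145/(1−0.145) = 0.16959.
Likelihood ratio for E = 0.62/0.22 = 2.8182.
Posterior odds = prior odds × LR = 0.47794.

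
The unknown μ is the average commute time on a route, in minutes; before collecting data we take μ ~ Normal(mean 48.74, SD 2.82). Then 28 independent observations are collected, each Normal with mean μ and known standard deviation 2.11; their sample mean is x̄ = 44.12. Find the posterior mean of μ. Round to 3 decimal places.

Posterior mean ≈ 44.211

Prior precision 1/τ₀² = 1/2.82² = 0.125748; data precision n/σ² = 28/2.11² = 6.28917.
Posterior precision = 0.125748 + 6.28917 = 6.41492.
Posterior mean = (0.125748·48.74 + 6.28917·44.12) / 6.41492 = 44.211.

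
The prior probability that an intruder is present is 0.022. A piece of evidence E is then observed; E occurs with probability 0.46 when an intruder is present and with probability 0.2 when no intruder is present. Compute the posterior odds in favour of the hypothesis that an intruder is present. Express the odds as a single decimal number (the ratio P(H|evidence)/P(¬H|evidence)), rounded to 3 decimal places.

Posterior odds ≈ 0.052

Prior odds = 0.022/(1−0.022) = 0.022495. In log-odds, ln(0.022495) = -3.7945.
Add log likelihood ratio: ln(2.3000) = 0.83291.
Posterior log-odds = -2.9616, so posterior odds = exp(-2.9616) = 0.051738.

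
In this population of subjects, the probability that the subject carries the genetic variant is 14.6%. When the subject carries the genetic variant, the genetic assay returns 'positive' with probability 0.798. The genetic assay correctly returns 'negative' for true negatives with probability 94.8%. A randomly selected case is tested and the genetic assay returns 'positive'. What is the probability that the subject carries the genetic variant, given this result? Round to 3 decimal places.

Write H for 'the subject carries the genetic variant'. Prior odds H:¬H = 0.146/0.854 = 0.17096. For the 'positive' outcome, the likelihood ratio is 0.798/0.052 = 15.346.
Posterior odds = 0.17096 × 15.346 = 2.6236, so P(H|E) = 2.6236/(1+2.6236) = 0.724.

P(H | E) ≈ 0.724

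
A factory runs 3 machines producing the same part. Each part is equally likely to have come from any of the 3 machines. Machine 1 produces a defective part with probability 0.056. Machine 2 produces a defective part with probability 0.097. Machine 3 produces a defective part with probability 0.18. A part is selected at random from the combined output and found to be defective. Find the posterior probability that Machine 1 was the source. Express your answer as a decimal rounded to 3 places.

Tabulate prior·likelihood by source: [1] prior 0.333333, lik 0.056, product 0.01867; [2] prior 0.333333, lik 0.097, product 0.03233; [3] prior 0.333333, lik 0.18, product 0.06000.
Normalizing constant = 0.11100; the posterior for Machine 1 is its product over the sum, 0.01867/0.11100 = 0.168.

Posterior probability ≈ 0.168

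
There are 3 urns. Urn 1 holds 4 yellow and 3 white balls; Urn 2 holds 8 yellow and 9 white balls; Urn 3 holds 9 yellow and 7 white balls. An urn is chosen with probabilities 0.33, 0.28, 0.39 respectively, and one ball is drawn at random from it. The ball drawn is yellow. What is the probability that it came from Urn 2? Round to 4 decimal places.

Posterior probability ≈ 0.2441

Tabulate prior·likelihood by source: [1] prior 0.33, lik 0.5714, product 0.1886; [2] prior 0.28, lik 0.4706, product 0.1318; [3] prior 0.39, lik 0.5625, product 0.2194.
Normalizing constant = 0.53971; the posterior for Urn 2 is its product over the sum, 0.1318/0.53971 = 0.2441.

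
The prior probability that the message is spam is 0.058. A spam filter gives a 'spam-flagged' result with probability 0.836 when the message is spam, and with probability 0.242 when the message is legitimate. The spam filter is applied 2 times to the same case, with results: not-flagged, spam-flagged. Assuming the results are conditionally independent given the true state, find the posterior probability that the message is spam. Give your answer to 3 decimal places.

Posterior P(H) ≈ 0.044

Let H be the event that the message is spam; start with P(H) = 0.058. P('spam-flagged'|H) = 0.836, P('spam-flagged'|¬H) = 0.242.
Update on result 1 ('not-flagged'): P(H) ← 0.164·0.0580 / (0.164·0.0580 + 0.758·0.9420) = 0.0095120/0.72355 = 0.0131.
Update on result 2 ('spam-flagged'): P(H) ← 0.836·0.0131 / (0.836·0.0131 + 0.242·0.9869) = 0.010990/0.24981 = 0.0440.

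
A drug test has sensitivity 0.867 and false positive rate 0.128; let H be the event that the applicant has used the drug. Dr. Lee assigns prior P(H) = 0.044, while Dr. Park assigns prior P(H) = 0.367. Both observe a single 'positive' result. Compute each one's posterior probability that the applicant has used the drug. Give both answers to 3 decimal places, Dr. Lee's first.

Dr. Lee: 0.238; Dr. Park: 0.797

The likelihood ratio for a 'positive' result is 0.867/0.128 = 6.7734.
Dr. Lee: prior odds 0.044/0.956 = 0.046025; posterior odds 0.31175; posterior probability 0.238.
Dr. Park: prior odds 0.367/0.633 = 0.57978; posterior odds 3.9271; posterior probability 0.797.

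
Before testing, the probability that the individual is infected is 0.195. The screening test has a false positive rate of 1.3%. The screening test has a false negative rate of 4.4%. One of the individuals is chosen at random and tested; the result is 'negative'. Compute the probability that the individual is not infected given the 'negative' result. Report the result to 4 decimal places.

Let H be the event that the individual is infected. P(H) = 0.195, so P(¬H) = 0.805. With E the 'negative' result, P(E|H) = 0.044 and P(E|¬H) = 0.987.
P(E) = 0.044·0.195 + 0.987·0.805 = 0.0085800 + 0.79453 = 0.80311.
By Bayes' theorem, P(H|E) = 0.0085800 / 0.80311 = 0.0107. Hence P(¬H|E) = 1 − 0.0107 = 0.9893.

P(¬H | E) ≈ 0.9893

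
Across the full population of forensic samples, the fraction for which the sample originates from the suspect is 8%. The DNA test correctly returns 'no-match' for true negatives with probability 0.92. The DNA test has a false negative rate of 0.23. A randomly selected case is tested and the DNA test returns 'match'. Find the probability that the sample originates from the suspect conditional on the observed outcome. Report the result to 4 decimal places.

P(H | E) ≈ 0.4556

Let H be the event that the sample originates from the suspect. P(H) = 0.08, so P(¬H) = 0.92. With E the 'match' result, P(E|H) = 0.77 and P(E|¬H) = 0.08.
P(E) = 0.77·0.08 + 0.08·0.92 = 0.061600 + 0.073600 = 0.13520.
By Bayes' theorem, P(H|E) = 0.061600 / 0.13520 = 0.4556.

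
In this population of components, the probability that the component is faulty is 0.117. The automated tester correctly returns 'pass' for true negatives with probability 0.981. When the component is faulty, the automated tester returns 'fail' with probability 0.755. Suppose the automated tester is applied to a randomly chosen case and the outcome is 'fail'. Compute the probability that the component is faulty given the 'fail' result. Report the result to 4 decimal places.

P(H | E) ≈ 0.8404

Let H be the event that the component is faulty. P(H) = 0.117, so P(¬H) = 0.883. With E the 'fail' result, P(E|H) = 0.755 and P(E|¬H) = 0.019.
P(E) = 0.755·0.117 + 0.019·0.883 = 0.088335 + 0.016777 = 0.10511.
By Bayes' theorem, P(H|E) = 0.088335 / 0.10511 = 0.8404.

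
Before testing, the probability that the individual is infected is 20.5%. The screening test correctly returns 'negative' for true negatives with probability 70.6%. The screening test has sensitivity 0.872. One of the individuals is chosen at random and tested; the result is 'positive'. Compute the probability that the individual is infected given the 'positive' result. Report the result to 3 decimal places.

Let H be the event that the individual is infected. P(H) = 0.205, so P(¬H) = 0.795. With E the 'positive' result, P(E|H) = 0.872 and P(E|¬H) = 0.294.
P(E) = 0.872·0.205 + 0.294·0.795 = 0.17876 + 0.23373 = 0.41249.
By Bayes' theorem, P(H|E) = 0.17876 / 0.41249 = 0.433.

P(H | E) ≈ 0.433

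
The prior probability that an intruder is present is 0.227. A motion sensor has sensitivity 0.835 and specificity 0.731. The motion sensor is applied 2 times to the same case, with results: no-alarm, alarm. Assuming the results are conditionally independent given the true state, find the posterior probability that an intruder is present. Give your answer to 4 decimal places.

Posterior P(H) ≈ 0.1706

Let H be the event that an intruder is present; start with P(H) = 0.227. P('alarm'|H) = 0.835, P('alarm'|¬H) = 0.269.
Update on result 1 ('no-alarm'): P(H) ← 0.165·0.2270 / (0.165·0.2270 + 0.731·0.7730) = 0.037455/0.60252 = 0.0622.
Update on result 2 ('alarm'): P(H) ← 0.835·0.0622 / (0.835·0.0622 + 0.269·0.9378) = 0.051907/0.30418 = 0.1706.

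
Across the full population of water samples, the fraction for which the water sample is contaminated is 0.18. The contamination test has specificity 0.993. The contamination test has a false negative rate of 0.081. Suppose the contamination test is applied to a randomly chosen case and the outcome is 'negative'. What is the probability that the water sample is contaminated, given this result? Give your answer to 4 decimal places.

Write H for 'the water sample is contaminated'. Prior odds H:¬H = 0.18/0.82 = 0.21951. For the 'negative' outcome, the likelihood ratio is 0.081/0.993 = 0.081571.
Posterior odds = 0.21951 × 0.081571 = 0.017906, so P(H|E) = 0.017906/(1+0.017906) = 0.0176.

P(H | E) ≈ 0.0176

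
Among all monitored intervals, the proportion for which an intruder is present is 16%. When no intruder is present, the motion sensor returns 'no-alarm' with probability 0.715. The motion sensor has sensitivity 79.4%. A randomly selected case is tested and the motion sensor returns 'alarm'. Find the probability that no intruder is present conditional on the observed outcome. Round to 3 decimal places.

Let H be the event that an intruder is present. P(H) = 0.16, so P(¬H) = 0.84. With E the 'alarm' result, P(E|H) = 0.794 and P(E|¬H) = 0.285.
P(E) = 0.794·0.16 + 0.285·0.84 = 0.12704 + 0.23940 = 0.36644.
By Bayes' theorem, P(H|E) = 0.12704 / 0.36644 = 0.347. Hence P(¬H|E) = 1 − 0.347 = 0.653.

P(¬H | E) ≈ 0.653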